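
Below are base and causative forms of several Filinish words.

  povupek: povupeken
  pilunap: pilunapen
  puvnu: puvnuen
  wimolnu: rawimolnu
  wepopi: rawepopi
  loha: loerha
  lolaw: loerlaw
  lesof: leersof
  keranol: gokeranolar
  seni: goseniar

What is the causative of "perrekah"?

perrekahen

puvnu and wimolnu both end in -u yet inflect differently (puvnuen, rawimolnu), so the final letter is not what conditions the rule; the first letter is.
"perrekah" begins with p-. The stems beginning with p- (povupek → povupeken, pilunap → pilunapen, puvnu → puvnuen) add -en.
So perrekah → perrekahen.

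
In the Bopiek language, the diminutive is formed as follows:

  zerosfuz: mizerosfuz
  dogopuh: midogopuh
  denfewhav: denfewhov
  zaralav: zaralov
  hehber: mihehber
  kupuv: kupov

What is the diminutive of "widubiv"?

kupuv and dogopuh both have last vowel 'u' yet inflect differently (kupov, midogopuh), so the last vowel is not what conditions the rule; the final letter is.
"widubiv" ends in -v. The stems ending in -v (zaralav → zaralov, kupuv → kupov, denfewhav → denfewhov) change the last vowel to 'o'.
So widubiv → widubov.

widubov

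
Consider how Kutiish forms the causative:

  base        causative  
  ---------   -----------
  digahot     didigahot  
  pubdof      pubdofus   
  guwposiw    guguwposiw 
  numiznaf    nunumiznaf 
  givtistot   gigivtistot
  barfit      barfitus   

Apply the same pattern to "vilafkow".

numiznaf and pubdof both end in -f yet inflect differently (nunumiznaf, pubdofus), so the final letter is not what conditions the rule; the number of vowels is.
"vilafkow" has 3 vowels. The stems with 3 vowels (givtistot → gigivtistot, guwposiw → guguwposiw, digahot → didigahot) repeat the first consonant+vowel as a prefix.
The other pattern: stems with 2 vowels add -us.
So vilafkow → vivilafkow.

vivilafkow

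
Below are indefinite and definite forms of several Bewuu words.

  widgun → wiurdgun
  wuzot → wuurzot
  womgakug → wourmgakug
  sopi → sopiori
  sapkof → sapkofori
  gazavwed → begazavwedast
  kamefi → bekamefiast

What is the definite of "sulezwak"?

sopi and kamefi both end in -i yet inflect differently (sopiori, bekamefiast), so the final letter is not what conditions the rule; the first letter is.
"sulezwak" begins with s-. The stems beginning with s- (sopi → sopiori, sapkof → sapkofori) add -ori.
The other patterns: stems beginning with w- insert -ur- after the first vowel; stems beginning with g- or k- add be- … -ast around the stem.
So sulezwak → sulezwakori.

sulezwakori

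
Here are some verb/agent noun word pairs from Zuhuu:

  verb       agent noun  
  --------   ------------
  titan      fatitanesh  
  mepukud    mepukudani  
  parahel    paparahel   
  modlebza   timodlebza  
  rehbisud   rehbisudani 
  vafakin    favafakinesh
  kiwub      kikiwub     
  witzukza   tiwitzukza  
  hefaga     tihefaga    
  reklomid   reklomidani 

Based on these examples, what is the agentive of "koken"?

hefaga and titan both have last vowel 'a' yet inflect differently (tihefaga, fatitanesh), so the last vowel is not what conditions the rule; the final letter is.
"koken" ends in -n. The stems ending in -n (titan → fatitanesh, vafakin → favafakinesh) add fa- … -esh around the stem.
The other patterns: stems ending in -a add the prefix ti-; stems ending in -d add -ani; stems ending in -b or -l repeat the first consonant+vowel as a prefix.
So koken → fakokenesh.

fakokenesh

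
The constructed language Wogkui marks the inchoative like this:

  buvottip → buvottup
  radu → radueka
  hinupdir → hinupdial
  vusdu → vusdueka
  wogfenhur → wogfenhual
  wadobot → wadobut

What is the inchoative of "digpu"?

digpueka

radu and wogfenhur both have last vowel 'u' yet inflect differently (radueka, wogfenhual), so the last vowel is not what conditions the rule; the final letter is.
"digpu" ends in -u. The stems ending in -u (radu → radueka, vusdu → vusdueka) add -eka.
So digpu → digpueka.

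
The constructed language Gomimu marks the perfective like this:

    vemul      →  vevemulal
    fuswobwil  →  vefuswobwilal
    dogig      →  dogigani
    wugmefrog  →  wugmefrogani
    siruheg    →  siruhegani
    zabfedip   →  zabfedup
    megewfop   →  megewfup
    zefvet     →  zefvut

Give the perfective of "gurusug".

fuswobwil and dogig both have last vowel 'i' yet inflect differently (vefuswobwilal, dogigani), so the last vowel is not what conditions the rule; the final letter is.
"gurusug" ends in -g. The stems ending in -g (dogig → dogigani, wugmefrog → wugmefrogani, siruheg → siruhegani) add -ani.
The other patterns: stems ending in -l add ve- … -al around the stem; stems ending in -p or -t change the last vowel to 'u'.
So gurusug → gurusugani.

gurusugani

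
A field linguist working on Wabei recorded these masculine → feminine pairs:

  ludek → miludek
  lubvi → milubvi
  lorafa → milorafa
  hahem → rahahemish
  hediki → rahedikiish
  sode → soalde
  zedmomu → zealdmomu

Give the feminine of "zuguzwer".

"zuguzwer" begins with z-. The one such stem in the data (zedmomu → zealdmomu) inserts -al- after the first vowel (as does sode), so the same rule applies.
So zuguzwer → zualguzwer.

zualguzwer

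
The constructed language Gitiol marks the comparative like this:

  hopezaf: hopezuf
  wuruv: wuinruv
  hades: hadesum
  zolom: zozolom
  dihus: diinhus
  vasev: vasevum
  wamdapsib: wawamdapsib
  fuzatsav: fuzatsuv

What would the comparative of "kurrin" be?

vasev and fuzatsav both end in -v yet inflect differently (vasevum, fuzatsuv), so the final letter is not what conditions the rule; the last vowel is.
"kurrin" has last vowel 'i'. The one such stem in the data (wamdapsib → wawamdapsib) repeats the first consonant+vowel as a prefix (as does zolom), so the same rule applies.
So kurrin → kukurrin.

kukurrin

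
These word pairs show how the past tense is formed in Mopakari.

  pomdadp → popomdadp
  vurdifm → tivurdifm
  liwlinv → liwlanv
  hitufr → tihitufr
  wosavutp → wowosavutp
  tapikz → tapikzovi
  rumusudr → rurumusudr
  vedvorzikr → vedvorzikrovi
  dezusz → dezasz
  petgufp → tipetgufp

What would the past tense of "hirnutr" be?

hihirnutr

petgufp and pomdadp both end in -p yet inflect differently (tipetgufp, popomdadp), so the final letter is not what conditions the rule; the second-to-last letter is.
"hirnutr" has second-to-last letter 't'. The one such stem in the data (wosavutp → wowosavutp) repeats the first consonant+vowel as a prefix (as do pomdadp, rumusudr), so the same rule applies.
So hirnutr → hihirnutr.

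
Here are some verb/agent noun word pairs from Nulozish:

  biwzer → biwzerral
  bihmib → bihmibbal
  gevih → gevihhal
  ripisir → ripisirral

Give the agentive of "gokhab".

gokhabbal

Every pair shown (biwzer → biwzerral, bihmib → bihmibbal, gevih → gevihhal, …) follows the same rule: double the final consonant and add -al.
So gokhab → gokhabbal.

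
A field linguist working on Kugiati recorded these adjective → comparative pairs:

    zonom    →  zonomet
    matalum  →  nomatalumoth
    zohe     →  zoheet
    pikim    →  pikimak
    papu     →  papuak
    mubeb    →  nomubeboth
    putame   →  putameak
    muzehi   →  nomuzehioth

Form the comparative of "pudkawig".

matalum and zonom both end in -m yet inflect differently (nomatalumoth, zonomet), so the final letter is not what conditions the rule; the first letter is.
"pudkawig" begins with p-. The stems beginning with p- (putame → putameak, pikim → pikimak, papu → papuak) add -ak.
So pudkawig → pudkawigak.

pudkawigak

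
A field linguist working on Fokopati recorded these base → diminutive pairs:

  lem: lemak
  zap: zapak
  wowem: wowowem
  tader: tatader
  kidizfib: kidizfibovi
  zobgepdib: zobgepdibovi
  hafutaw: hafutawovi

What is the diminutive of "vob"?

lem and wowem both end in -m yet inflect differently (lemak, wowowem), so the final letter is not what conditions the rule; the number of vowels is.
"vob" has 1 vowel. The stems with 1 vowel (lem → lemak, zap → zapak) add -ak.
The other patterns: stems with 2 vowels repeat the first consonant+vowel as a prefix; stems with 3 vowels add -ovi.
So vob → vobak.

vobak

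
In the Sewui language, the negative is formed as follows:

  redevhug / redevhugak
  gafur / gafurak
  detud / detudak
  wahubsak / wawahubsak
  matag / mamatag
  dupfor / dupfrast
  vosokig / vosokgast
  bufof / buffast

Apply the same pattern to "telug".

telugak

"telug" has last vowel 'u'. The stems whose last vowel is 'u' (redevhug → redevhugak, gafur → gafurak, detud → detudak) add -ak.
The other patterns: stems whose last vowel is 'a' repeat the first consonant+vowel as a prefix; stems whose last vowel is 'i' or 'o' delete the last vowel and add -ast.
So telug → telugak.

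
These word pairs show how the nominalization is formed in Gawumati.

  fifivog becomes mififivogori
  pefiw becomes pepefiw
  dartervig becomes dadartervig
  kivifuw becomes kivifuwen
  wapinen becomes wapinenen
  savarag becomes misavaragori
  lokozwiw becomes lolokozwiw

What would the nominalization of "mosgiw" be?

momosgiw

"mosgiw" has last vowel 'i'. The stems whose last vowel is 'i' (pefiw → pepefiw, dartervig → dadartervig, lokozwiw → lolokozwiw) repeat the first consonant+vowel as a prefix.
The other patterns: stems whose last vowel is 'a' or 'o' add mi- … -ori around the stem; stems whose last vowel is 'e' or 'u' add -en.
So mosgiw → momosgiw.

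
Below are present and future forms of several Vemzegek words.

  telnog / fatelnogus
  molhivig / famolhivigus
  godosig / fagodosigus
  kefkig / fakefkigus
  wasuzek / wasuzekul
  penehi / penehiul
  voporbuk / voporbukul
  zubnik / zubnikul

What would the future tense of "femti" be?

"femti" ends in -i. The one such stem in the data (penehi → penehiul) adds -ul, so the same rule applies.
The other pattern: stems ending in -g add fa- … -us around the stem.
So femti → femtiul.

femtiul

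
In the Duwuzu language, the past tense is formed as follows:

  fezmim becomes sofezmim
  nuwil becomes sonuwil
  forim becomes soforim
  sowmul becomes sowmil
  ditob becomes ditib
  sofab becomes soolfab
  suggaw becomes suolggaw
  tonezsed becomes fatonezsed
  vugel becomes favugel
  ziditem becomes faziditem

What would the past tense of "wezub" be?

wezib

"wezub" has last vowel 'u'. The one such stem in the data (sowmul → sowmil) changes the last vowel to 'i' (as does ditob), so the same rule applies.
So wezub → wezib.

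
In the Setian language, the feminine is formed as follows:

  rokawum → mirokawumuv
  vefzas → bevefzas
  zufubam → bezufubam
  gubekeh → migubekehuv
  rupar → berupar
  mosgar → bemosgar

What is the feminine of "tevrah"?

betevrah

zufubam and rokawum both end in -m yet inflect differently (bezufubam, mirokawumuv), so the final letter is not what conditions the rule; the last vowel is.
"tevrah" has last vowel 'a'. The stems whose last vowel is 'a' (mosgar → bemosgar, vefzas → bevefzas, rupar → berupar) add the prefix be-.
The other pattern: stems whose last vowel is 'e' or 'u' add mi- … -uv around the stem.
So tevrah → betevrah.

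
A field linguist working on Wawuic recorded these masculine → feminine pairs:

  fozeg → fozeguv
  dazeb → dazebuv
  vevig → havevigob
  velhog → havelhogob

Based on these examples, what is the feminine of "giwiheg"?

fozeg and vevig both end in -g yet inflect differently (fozeguv, havevigob), so the final letter is not what conditions the rule; the last vowel is.
"giwiheg" has last vowel 'e'. The stems whose last vowel is 'e' (fozeg → fozeguv, dazeb → dazebuv) add -uv.
So giwiheg → giwiheguv.

giwiheguv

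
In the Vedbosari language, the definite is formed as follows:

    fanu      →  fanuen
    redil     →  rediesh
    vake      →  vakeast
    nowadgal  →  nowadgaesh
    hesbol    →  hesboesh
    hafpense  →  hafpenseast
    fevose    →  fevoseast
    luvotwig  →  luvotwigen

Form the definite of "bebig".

bebigen

"bebig" ends in -g. The one such stem in the data (luvotwig → luvotwigen) adds -en, so the same rule applies.
So bebig → bebigen.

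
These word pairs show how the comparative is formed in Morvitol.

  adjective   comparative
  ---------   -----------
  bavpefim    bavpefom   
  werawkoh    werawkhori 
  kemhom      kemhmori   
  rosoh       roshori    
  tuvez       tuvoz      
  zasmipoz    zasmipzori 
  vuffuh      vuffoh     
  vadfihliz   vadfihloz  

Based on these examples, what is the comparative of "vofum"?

vofom

zasmipoz and vadfihliz both end in -z yet inflect differently (zasmipzori, vadfihloz), so the final letter is not what conditions the rule; the last vowel is.
"vofum" has last vowel 'u'. The one such stem in the data (vuffuh → vuffoh) changes the last vowel to 'o' (as do vadfihliz, tuvez), so the same rule applies.
The other pattern: stems whose last vowel is 'o' delete the last vowel and add -ori.
So vofum → vofom.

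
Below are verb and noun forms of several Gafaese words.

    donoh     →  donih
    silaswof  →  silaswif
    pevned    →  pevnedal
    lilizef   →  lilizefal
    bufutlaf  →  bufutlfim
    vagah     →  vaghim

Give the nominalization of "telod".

"telod" has last vowel 'o'. The stems whose last vowel is 'o' (donoh → donih, silaswof → silaswif) change the last vowel to 'i'.
So telod → telid.

telid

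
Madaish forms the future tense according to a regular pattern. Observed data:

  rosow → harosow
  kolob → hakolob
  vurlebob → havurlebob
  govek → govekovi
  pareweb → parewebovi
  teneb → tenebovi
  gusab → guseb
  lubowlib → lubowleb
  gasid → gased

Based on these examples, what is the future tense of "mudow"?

kolob and pareweb both end in -b yet inflect differently (hakolob, parewebovi), so the final letter is not what conditions the rule; the last vowel is.
"mudow" has last vowel 'o'. The stems whose last vowel is 'o' (rosow → harosow, kolob → hakolob, vurlebob → havurlebob) add the prefix ha-.
The other patterns: stems whose last vowel is 'e' add -ovi; stems whose last vowel is 'a' or 'i' change the last vowel to 'e'.
So mudow → hamudow.

hamudow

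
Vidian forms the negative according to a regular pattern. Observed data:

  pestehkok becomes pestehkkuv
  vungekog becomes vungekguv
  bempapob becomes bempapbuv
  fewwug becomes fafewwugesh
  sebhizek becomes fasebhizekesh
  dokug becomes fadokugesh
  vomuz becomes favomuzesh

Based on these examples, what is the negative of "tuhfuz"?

fatuhfuzesh

"tuhfuz" has last vowel 'u'. The stems whose last vowel is 'u' (fewwug → fafewwugesh, dokug → fadokugesh, vomuz → favomuzesh) add fa- … -esh around the stem.
The other pattern: stems whose last vowel is 'o' delete the last vowel and add -uv.
So tuhfuz → fatuhfuzesh.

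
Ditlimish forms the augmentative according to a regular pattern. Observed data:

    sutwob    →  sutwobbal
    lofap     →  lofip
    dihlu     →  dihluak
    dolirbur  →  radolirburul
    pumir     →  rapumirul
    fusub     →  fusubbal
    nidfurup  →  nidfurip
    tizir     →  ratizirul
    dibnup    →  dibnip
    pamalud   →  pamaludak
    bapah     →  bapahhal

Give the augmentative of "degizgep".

fusub and dolirbur both have last vowel 'u' yet inflect differently (fusubbal, radolirburul), so the last vowel is not what conditions the rule; the final letter is.
"degizgep" ends in -p. The stems ending in -p (dibnup → dibnip, lofap → lofip, nidfurup → nidfurip) change the last vowel to 'i'.
The other patterns: stems ending in -b or -h double the final consonant and add -al; stems ending in -r add ra- … -ul around the stem; stems ending in -d or -u add -ak.
So degizgep → degizgip.

degizgip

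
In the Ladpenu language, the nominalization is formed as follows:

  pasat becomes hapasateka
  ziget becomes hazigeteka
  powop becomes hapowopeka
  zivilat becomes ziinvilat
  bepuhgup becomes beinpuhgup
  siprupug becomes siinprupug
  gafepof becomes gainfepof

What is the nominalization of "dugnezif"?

pasat and zivilat both end in -t yet inflect differently (hapasateka, ziinvilat), so the final letter is not what conditions the rule; the number of vowels is.
"dugnezif" has 3 vowels. The stems with 3 vowels (zivilat → ziinvilat, bepuhgup → beinpuhgup, siprupug → siinprupug) insert -in- after the first vowel.
The other pattern: stems with 2 vowels add ha- … -eka around the stem.
So dugnezif → duingnezif.

duingnezif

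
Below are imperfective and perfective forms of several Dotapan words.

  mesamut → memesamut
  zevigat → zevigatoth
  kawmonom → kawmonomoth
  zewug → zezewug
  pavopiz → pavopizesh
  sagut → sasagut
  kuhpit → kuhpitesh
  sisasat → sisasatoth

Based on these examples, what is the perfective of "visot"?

visototh

sagut and kuhpit both end in -t yet inflect differently (sasagut, kuhpitesh), so the final letter is not what conditions the rule; the last vowel is.
"visot" has last vowel 'o'. The one such stem in the data (kawmonom → kawmonomoth) adds -oth, so the same rule applies.
The other patterns: stems whose last vowel is 'u' repeat the first consonant+vowel as a prefix; stems whose last vowel is 'i' add -esh.
So visot → visototh.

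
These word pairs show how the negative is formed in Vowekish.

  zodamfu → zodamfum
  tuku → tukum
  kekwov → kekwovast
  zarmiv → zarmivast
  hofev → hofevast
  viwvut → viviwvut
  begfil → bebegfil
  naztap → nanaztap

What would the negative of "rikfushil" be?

ririkfushil

zodamfu and viwvut both have last vowel 'u' yet inflect differently (zodamfum, viviwvut), so the last vowel is not what conditions the rule; the final letter is.
"rikfushil" ends in -l. The one such stem in the data (begfil → bebegfil) repeats the first consonant+vowel as a prefix (as do viwvut, naztap), so the same rule applies.
So rikfushil → ririkfushil.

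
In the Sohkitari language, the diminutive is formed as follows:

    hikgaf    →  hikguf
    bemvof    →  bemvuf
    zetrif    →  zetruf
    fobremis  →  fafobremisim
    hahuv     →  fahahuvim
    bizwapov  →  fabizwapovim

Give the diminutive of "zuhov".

fazuhovim

zetrif and fobremis both have last vowel 'i' yet inflect differently (zetruf, fafobremisim), so the last vowel is not what conditions the rule; the final letter is.
"zuhov" ends in -v. The stems ending in -v (hahuv → fahahuvim, bizwapov → fabizwapovim) add fa- … -im around the stem.
So zuhov → fazuhovim.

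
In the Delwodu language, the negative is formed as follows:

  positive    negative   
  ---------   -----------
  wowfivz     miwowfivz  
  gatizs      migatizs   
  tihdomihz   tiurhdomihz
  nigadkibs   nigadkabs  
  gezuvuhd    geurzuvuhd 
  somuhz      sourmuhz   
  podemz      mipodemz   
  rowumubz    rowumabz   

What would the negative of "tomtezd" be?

mitomtezd

tihdomihz and rowumubz both end in -z yet inflect differently (tiurhdomihz, rowumabz), so the final letter is not what conditions the rule; the second-to-last letter is.
"tomtezd" has second-to-last letter 'z'. The one such stem in the data (gatizs → migatizs) adds the prefix mi-, so the same rule applies.
The other patterns: stems whose second-to-last letter is 'h' insert -ur- after the first vowel; stems whose second-to-last letter is 'b' change the last vowel to 'a'.
So tomtezd → mitomtezd.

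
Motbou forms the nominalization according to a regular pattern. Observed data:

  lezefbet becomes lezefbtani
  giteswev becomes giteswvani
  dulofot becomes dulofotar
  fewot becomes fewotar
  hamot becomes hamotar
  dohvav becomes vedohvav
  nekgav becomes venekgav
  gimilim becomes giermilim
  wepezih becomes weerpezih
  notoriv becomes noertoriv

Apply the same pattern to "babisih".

"babisih" has last vowel 'i'. The stems whose last vowel is 'i' (gimilim → giermilim, wepezih → weerpezih, notoriv → noertoriv) insert -er- after the first vowel.
So babisih → baerbisih.

baerbisih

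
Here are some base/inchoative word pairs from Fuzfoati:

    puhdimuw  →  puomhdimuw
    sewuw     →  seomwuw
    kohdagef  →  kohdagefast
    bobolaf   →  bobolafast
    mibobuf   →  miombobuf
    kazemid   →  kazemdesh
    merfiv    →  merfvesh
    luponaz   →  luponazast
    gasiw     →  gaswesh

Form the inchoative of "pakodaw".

gasiw and puhdimuw both end in -w yet inflect differently (gaswesh, puomhdimuw), so the final letter is not what conditions the rule; the last vowel is.
"pakodaw" has last vowel 'a'. The stems whose last vowel is 'a' (luponaz → luponazast, bobolaf → bobolafast) add -ast.
So pakodaw → pakodawast.

pakodawast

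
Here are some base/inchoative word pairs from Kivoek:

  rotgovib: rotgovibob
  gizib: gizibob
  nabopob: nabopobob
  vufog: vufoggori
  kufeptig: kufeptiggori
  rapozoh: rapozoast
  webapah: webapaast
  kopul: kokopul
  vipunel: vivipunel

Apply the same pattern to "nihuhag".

nabopob and vufog both have last vowel 'o' yet inflect differently (nabopobob, vufoggori), so the last vowel is not what conditions the rule; the final letter is.
"nihuhag" ends in -g. The stems ending in -g (vufog → vufoggori, kufeptig → kufeptiggori) double the final consonant and add -ori.
The other patterns: stems ending in -b add -ob; stems ending in -h drop the final letter and add -ast; stems ending in -l repeat the first consonant+vowel as a prefix.
So nihuhag → nihuhaggori.

nihuhaggori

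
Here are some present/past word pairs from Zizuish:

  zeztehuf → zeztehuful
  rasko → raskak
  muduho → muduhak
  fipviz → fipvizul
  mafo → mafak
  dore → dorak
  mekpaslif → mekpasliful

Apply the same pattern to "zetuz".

zetuzul

muduho and mekpaslif both begin with m- yet inflect differently (muduhak, mekpasliful), so the first letter is not what conditions the rule; whether the stem ends in a vowel or a consonant is.
"zetuz" ends in a consonant. The stems ending in a consonant (zeztehuf → zeztehuful, mekpaslif → mekpasliful, fipviz → fipvizul) add -ul.
So zetuz → zetuzul.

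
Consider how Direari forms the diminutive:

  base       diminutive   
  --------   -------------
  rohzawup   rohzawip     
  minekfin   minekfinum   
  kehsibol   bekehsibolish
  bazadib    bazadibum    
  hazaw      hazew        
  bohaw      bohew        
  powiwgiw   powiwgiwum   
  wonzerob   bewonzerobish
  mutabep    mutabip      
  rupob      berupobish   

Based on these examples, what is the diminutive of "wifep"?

wifip

"wifep" has last vowel 'e'. The one such stem in the data (mutabep → mutabip) changes the last vowel to 'i' (as does rohzawup), so the same rule applies.
So wifep → wifip.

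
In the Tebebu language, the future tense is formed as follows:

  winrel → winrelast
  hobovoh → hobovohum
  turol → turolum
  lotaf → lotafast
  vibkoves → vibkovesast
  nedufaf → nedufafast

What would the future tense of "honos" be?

"honos" has last vowel 'o'. The stems whose last vowel is 'o' (hobovoh → hobovohum, turol → turolum) add -um.
So honos → honosum.

honosum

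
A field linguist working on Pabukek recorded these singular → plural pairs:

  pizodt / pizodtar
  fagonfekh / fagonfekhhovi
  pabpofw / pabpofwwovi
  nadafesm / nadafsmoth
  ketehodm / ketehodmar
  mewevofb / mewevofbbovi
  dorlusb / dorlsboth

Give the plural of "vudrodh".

"vudrodh" has second-to-last letter 'd'. The stems whose second-to-last letter is 'd' (ketehodm → ketehodmar, pizodt → pizodtar) add -ar.
The other patterns: stems whose second-to-last letter is 's' delete the last vowel and add -oth; stems whose second-to-last letter is 'f' or 'k' double the final consonant and add -ovi.
So vudrodh → vudrodhar.

vudrodhar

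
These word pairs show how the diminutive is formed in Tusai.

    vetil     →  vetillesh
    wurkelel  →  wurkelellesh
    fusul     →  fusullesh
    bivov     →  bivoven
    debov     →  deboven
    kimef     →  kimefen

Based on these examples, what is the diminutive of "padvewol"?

wurkelel and kimef both have last vowel 'e' yet inflect differently (wurkelellesh, kimefen), so the last vowel is not what conditions the rule; the final letter is.
"padvewol" ends in -l. The stems ending in -l (vetil → vetillesh, wurkelel → wurkelellesh, fusul → fusullesh) double the final consonant and add -esh.
So padvewol → padvewollesh.

padvewollesh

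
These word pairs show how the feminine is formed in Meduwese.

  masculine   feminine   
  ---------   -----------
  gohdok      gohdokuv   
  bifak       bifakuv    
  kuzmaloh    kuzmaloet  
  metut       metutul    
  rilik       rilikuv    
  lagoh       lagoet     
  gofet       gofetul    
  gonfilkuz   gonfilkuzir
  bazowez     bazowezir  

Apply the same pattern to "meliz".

melizir

"meliz" ends in -z. The stems ending in -z (gonfilkuz → gonfilkuzir, bazowez → bazowezir) add -ir.
The other patterns: stems ending in -h drop the final letter and add -et; stems ending in -k add -uv; stems ending in -t add -ul.
So meliz → melizir.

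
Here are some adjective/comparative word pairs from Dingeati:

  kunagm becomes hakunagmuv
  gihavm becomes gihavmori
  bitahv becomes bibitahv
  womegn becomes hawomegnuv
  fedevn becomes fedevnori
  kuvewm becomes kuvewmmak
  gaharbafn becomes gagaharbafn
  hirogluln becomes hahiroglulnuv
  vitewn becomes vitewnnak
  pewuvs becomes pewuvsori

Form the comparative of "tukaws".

tukawssak

"tukaws" has second-to-last letter 'w'. The stems whose second-to-last letter is 'w' (kuvewm → kuvewmmak, vitewn → vitewnnak) double the final consonant and add -ak.
The other patterns: stems whose second-to-last letter is 'g' or 'l' add ha- … -uv around the stem; stems whose second-to-last letter is 'v' add -ori; stems whose second-to-last letter is 'f' or 'h' repeat the first consonant+vowel as a prefix.
So tukaws → tukawssak.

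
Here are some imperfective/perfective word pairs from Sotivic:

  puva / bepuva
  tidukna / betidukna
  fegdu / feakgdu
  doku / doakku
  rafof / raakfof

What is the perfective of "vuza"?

puva and fegdu both have 2 vowels yet inflect differently (bepuva, feakgdu), so the number of vowels is not what conditions the rule; the final letter is.
"vuza" ends in -a. The stems ending in -a (puva → bepuva, tidukna → betidukna) add the prefix be-.
So vuza → bevuza.

bevuza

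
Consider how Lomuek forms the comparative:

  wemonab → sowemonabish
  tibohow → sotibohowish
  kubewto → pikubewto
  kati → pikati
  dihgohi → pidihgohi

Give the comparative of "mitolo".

tibohow and kubewto both have last vowel 'o' yet inflect differently (sotibohowish, pikubewto), so the last vowel is not what conditions the rule; whether the stem ends in a vowel or a consonant is.
"mitolo" ends in a vowel. The stems ending in a vowel (dihgohi → pidihgohi, kati → pikati, kubewto → pikubewto) add the prefix pi-.
So mitolo → pimitolo.

pimitolo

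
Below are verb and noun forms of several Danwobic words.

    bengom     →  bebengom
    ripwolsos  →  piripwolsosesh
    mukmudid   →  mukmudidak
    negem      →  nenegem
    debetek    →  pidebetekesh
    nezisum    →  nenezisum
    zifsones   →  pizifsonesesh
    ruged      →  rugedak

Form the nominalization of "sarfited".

negem and ruged both have last vowel 'e' yet inflect differently (nenegem, rugedak), so the last vowel is not what conditions the rule; the final letter is.
"sarfited" ends in -d. The stems ending in -d (mukmudid → mukmudidak, ruged → rugedak) add -ak.
The other patterns: stems ending in -m repeat the first consonant+vowel as a prefix; stems ending in -k or -s add pi- … -esh around the stem.
So sarfited → sarfitedak.

sarfitedak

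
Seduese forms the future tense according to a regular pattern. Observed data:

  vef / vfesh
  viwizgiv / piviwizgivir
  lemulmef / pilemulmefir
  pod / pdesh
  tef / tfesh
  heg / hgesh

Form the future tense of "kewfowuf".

pikewfowufir

tef and lemulmef both end in -f yet inflect differently (tfesh, pilemulmefir), so the final letter is not what conditions the rule; the number of vowels is.
"kewfowuf" has 3 vowels. The stems with 3 vowels (lemulmef → pilemulmefir, viwizgiv → piviwizgivir) add pi- … -ir around the stem.
The other pattern: stems with 1 vowel delete the last vowel and add -esh.
So kewfowuf → pikewfowufir.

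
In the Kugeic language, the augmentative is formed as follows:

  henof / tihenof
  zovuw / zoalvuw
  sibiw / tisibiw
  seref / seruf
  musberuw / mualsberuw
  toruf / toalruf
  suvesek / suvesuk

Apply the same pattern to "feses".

"feses" has last vowel 'e'. The stems whose last vowel is 'e' (suvesek → suvesuk, seref → seruf) change the last vowel to 'u'.
So feses → fesus.

fesus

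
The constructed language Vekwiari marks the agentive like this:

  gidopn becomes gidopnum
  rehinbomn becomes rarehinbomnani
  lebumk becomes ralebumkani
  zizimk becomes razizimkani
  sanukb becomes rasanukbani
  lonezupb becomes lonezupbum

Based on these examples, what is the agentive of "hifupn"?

lonezupb and sanukb both end in -b yet inflect differently (lonezupbum, rasanukbani), so the final letter is not what conditions the rule; the second-to-last letter is.
"hifupn" has second-to-last letter 'p'. The stems whose second-to-last letter is 'p' (lonezupb → lonezupbum, gidopn → gidopnum) add -um.
So hifupn → hifupnum.

hifupnum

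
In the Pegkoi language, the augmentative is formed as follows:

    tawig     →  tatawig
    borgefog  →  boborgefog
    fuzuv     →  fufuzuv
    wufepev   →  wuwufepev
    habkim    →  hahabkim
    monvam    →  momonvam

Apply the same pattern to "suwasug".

susuwasug

Every pair shown (tawig → tatawig, borgefog → boborgefog, fuzuv → fufuzuv, …) follows the same rule: repeat the first consonant+vowel as a prefix.
So suwasug → susuwasug.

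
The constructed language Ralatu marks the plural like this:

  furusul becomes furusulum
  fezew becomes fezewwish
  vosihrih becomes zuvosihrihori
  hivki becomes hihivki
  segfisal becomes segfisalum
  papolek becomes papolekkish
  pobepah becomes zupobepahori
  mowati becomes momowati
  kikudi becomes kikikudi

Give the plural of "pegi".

pepegi

segfisal and pobepah both have last vowel 'a' yet inflect differently (segfisalum, zupobepahori), so the last vowel is not what conditions the rule; the final letter is.
"pegi" ends in -i. The stems ending in -i (kikudi → kikikudi, hivki → hihivki, mowati → momowati) repeat the first consonant+vowel as a prefix.
The other patterns: stems ending in -l add -um; stems ending in -h add zu- … -ori around the stem; stems ending in -k or -w double the final consonant and add -ish.
So pegi → pepegi.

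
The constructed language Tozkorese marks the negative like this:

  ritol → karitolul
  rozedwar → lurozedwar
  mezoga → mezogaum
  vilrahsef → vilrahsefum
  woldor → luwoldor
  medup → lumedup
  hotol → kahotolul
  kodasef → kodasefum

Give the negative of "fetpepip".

"fetpepip" ends in -p. The one such stem in the data (medup → lumedup) adds the prefix lu-, so the same rule applies.
The other patterns: stems ending in -l add ka- … -ul around the stem; stems ending in -a or -f add -um.
So fetpepip → lufetpepip.

lufetpepip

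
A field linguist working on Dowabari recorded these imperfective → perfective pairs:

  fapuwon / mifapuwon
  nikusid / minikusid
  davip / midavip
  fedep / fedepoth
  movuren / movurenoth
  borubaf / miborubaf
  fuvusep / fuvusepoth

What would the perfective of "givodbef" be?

movuren and fapuwon both end in -n yet inflect differently (movurenoth, mifapuwon), so the final letter is not what conditions the rule; the last vowel is.
"givodbef" has last vowel 'e'. The stems whose last vowel is 'e' (fedep → fedepoth, movuren → movurenoth, fuvusep → fuvusepoth) add -oth.
So givodbef → givodbefoth.

givodbefoth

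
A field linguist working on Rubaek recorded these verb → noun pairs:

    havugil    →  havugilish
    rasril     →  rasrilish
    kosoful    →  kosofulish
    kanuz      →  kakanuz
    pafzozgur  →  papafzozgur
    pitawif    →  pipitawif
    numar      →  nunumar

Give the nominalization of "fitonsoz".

fifitonsoz

kosoful and kanuz both have last vowel 'u' yet inflect differently (kosofulish, kakanuz), so the last vowel is not what conditions the rule; the final letter is.
"fitonsoz" ends in -z. The one such stem in the data (kanuz → kakanuz) repeats the first consonant+vowel as a prefix (as do pafzozgur, pitawif), so the same rule applies.
So fitonsoz → fifitonsoz.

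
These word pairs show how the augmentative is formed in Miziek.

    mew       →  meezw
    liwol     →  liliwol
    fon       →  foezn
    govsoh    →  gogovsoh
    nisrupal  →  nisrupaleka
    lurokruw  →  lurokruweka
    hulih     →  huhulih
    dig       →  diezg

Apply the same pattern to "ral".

raezl

liwol and nisrupal both end in -l yet inflect differently (liliwol, nisrupaleka), so the final letter is not what conditions the rule; the number of vowels is.
"ral" has 1 vowel. The stems with 1 vowel (dig → diezg, fon → foezn, mew → meezw) insert -ez- after the first vowel.
The other patterns: stems with 2 vowels repeat the first consonant+vowel as a prefix; stems with 3 vowels add -eka.
So ral → raezl.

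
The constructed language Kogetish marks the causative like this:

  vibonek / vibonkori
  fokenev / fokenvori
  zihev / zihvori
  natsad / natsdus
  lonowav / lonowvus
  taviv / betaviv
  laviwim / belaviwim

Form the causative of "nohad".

"nohad" has last vowel 'a'. The stems whose last vowel is 'a' (natsad → natsdus, lonowav → lonowvus) delete the last vowel and add -us.
The other patterns: stems whose last vowel is 'e' delete the last vowel and add -ori; stems whose last vowel is 'i' add the prefix be-.
So nohad → nohdus.

nohdus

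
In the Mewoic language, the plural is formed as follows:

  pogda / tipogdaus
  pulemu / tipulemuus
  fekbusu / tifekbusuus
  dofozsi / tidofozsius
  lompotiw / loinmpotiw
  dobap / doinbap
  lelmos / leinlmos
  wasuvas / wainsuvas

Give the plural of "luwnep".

luinwnep

dofozsi and lompotiw both have last vowel 'i' yet inflect differently (tidofozsius, loinmpotiw), so the last vowel is not what conditions the rule; whether the stem ends in a vowel or a consonant is.
"luwnep" ends in a consonant. The stems ending in a consonant (lompotiw → loinmpotiw, dobap → doinbap, lelmos → leinlmos) insert -in- after the first vowel.
The other pattern: stems ending in a vowel add ti- … -us around the stem.
So luwnep → luinwnep.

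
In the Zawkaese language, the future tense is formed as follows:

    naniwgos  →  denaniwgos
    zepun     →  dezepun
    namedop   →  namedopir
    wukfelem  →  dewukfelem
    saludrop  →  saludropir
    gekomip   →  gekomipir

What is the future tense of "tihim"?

detihim

"tihim" ends in -m. The one such stem in the data (wukfelem → dewukfelem) adds the prefix de-, so the same rule applies.
So tihim → detihim.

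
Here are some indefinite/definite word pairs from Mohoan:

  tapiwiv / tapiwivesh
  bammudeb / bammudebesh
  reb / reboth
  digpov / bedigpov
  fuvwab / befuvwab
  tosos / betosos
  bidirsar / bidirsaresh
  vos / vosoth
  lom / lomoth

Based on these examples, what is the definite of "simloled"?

vos and tosos both end in -s yet inflect differently (vosoth, betosos), so the final letter is not what conditions the rule; the number of vowels is.
"simloled" has 3 vowels. The stems with 3 vowels (tapiwiv → tapiwivesh, bammudeb → bammudebesh, bidirsar → bidirsaresh) add -esh.
The other patterns: stems with 1 vowel add -oth; stems with 2 vowels add the prefix be-.
So simloled → simloledesh.

simloledesh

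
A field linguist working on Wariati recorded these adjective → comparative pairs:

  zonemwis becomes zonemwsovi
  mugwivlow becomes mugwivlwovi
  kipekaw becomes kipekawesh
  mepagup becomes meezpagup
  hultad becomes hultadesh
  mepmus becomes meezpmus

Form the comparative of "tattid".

tattdovi

mepmus and zonemwis both end in -s yet inflect differently (meezpmus, zonemwsovi), so the final letter is not what conditions the rule; the last vowel is.
"tattid" has last vowel 'i'. The one such stem in the data (zonemwis → zonemwsovi) deletes the last vowel and adds -ovi (as does mugwivlow), so the same rule applies.
The other patterns: stems whose last vowel is 'u' insert -ez- after the first vowel; stems whose last vowel is 'a' add -esh.
So tattid → tattdovi.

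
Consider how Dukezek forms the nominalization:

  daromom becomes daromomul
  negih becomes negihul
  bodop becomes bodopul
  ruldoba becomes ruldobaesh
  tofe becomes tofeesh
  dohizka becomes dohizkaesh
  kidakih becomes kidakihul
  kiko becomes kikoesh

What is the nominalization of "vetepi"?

"vetepi" ends in a vowel. The stems ending in a vowel (dohizka → dohizkaesh, tofe → tofeesh, kiko → kikoesh) add -esh.
The other pattern: stems ending in a consonant add -ul.
So vetepi → vetepiesh.

vetepiesh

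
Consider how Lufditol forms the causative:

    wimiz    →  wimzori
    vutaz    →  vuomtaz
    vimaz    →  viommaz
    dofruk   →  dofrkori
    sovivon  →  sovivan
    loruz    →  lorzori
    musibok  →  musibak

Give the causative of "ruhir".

"ruhir" has last vowel 'i'. The one such stem in the data (wimiz → wimzori) deletes the last vowel and adds -ori (as do loruz, dofruk), so the same rule applies.
The other patterns: stems whose last vowel is 'o' change the last vowel to 'a'; stems whose last vowel is 'a' insert -om- after the first vowel.
So ruhir → ruhrori.

ruhrori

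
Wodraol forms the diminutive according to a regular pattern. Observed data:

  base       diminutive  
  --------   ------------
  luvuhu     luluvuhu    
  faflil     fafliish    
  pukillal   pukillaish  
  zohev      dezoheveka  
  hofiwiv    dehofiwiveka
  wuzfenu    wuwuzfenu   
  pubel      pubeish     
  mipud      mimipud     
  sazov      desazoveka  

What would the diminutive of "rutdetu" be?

rurutdetu

pubel and zohev both have last vowel 'e' yet inflect differently (pubeish, dezoheveka), so the last vowel is not what conditions the rule; the final letter is.
"rutdetu" ends in -u. The stems ending in -u (luvuhu → luluvuhu, wuzfenu → wuwuzfenu) repeat the first consonant+vowel as a prefix.
The other patterns: stems ending in -l drop the final letter and add -ish; stems ending in -v add de- … -eka around the stem.
So rutdetu → rurutdetu.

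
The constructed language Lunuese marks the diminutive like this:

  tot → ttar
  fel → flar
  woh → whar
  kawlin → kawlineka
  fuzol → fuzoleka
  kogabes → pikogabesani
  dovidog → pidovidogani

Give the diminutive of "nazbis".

"nazbis" has 2 vowels. The stems with 2 vowels (kawlin → kawlineka, fuzol → fuzoleka) add -eka.
So nazbis → nazbiseka.

nazbiseka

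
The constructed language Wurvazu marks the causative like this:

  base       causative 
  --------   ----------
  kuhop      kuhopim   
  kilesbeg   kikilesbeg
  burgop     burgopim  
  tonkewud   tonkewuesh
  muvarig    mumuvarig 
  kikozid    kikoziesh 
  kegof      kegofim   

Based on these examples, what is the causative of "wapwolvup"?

"wapwolvup" ends in -p. The stems ending in -p (burgop → burgopim, kuhop → kuhopim) add -im.
The other patterns: stems ending in -d drop the final letter and add -esh; stems ending in -g repeat the first consonant+vowel as a prefix.
So wapwolvup → wapwolvupim.

wapwolvupim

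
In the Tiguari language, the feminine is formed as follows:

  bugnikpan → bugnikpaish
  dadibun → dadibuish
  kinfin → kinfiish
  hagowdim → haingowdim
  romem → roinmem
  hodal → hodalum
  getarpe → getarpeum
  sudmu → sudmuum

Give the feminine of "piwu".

piwuum

kinfin and hagowdim both have last vowel 'i' yet inflect differently (kinfiish, haingowdim), so the last vowel is not what conditions the rule; the final letter is.
"piwu" ends in -u. The one such stem in the data (sudmu → sudmuum) adds -um, so the same rule applies.
The other patterns: stems ending in -n drop the final letter and add -ish; stems ending in -m insert -in- after the first vowel.
So piwu → piwuum.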